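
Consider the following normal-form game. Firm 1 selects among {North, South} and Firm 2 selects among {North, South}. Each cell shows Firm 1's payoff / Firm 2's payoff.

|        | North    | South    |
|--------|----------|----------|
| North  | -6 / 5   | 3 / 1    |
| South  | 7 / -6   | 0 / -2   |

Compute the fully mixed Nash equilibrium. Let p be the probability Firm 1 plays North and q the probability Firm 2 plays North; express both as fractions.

p = 1/2, q = 3/16

Each player's mixing probability is pinned down by making the *other* player indifferent.
Firm 2 indifferent between North and South: p·5 + (1−p)·(-6) = p·1 + (1−p)·(-2) ⟹ (-6) + 11p = (-2) + 3p ⟹ p = 1/2.
Firm 1 indifferent between North and South: q·(-6) + (1−q)·3 = q·7 + (1−q)·0 ⟹ 3 + (-9)q = 0 + 7q ⟹ q = 3/16.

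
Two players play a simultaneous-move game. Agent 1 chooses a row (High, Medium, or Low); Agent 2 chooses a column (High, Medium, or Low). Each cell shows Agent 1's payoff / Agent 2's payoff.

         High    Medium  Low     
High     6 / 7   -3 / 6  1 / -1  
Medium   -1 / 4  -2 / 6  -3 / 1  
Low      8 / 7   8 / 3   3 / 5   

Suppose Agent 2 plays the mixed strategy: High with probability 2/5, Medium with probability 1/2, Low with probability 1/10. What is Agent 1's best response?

Agent 1's best reply maximizes expected payoff against the mix.
High: (2/5)·6 + (1/2)·(-3) + (1/10)·1 = 1
Medium: (2/5)·(-1) + (1/2)·(-2) + (1/10)·(-3) = -17/10
Low: (2/5)·8 + (1/2)·8 + (1/10)·3 = 15/2
Highest expected payoff is 15/2, from Low.

Low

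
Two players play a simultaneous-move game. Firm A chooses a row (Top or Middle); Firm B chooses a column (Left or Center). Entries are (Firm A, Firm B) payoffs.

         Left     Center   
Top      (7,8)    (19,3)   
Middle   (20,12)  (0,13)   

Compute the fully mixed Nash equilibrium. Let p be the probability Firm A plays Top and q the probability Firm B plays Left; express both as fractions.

In a mixed NE each player is indifferent between their pure strategies, so the opponent's mix sets the indifference.
Firm B indifferent between Left and Center: p·8 + (1−p)·12 = p·3 + (1−p)·13 ⟹ 12 + (-4)p = 13 + (-10)p ⟹ p = 1/6.
Firm A indifferent between Top and Middle: q·7 + (1−q)·19 = q·20 + (1−q)·0 ⟹ 19 + (-12)q = 0 + 20q ⟹ q = 19/32.

p = 1/6, q = 19/32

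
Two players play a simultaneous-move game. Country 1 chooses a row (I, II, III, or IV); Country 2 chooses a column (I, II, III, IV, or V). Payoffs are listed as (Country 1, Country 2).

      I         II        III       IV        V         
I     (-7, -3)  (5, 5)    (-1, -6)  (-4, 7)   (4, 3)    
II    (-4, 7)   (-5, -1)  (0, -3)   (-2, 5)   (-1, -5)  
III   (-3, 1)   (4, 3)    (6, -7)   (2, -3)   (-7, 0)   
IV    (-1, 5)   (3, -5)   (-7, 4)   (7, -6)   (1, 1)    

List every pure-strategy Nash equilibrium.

(IV, I)

Find each player's best response to every opponent strategy; NE are the intersections.
Country 1's best responses — vs I: IV (payoff -1); vs II: I (payoff 5); vs III: III (payoff 6); vs IV: IV (payoff 7); vs V: I (payoff 4).
Country 2's best responses — vs I: IV (payoff 7); vs II: I (payoff 7); vs III: II (payoff 3); vs IV: I (payoff 5).
The only mutual best response is (IV, I); neither player gains by switching there.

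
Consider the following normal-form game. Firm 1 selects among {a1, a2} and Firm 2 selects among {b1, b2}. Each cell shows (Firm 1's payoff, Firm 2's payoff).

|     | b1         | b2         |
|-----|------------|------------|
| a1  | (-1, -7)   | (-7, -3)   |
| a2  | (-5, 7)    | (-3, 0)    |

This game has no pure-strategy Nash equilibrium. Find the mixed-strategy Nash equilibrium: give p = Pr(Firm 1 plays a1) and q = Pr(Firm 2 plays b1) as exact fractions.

p = 7/11, q = 1/2

In a mixed NE each player is indifferent between their pure strategies, so the opponent's mix sets the indifference.
Firm 2 indifferent between b1 and b2: p·(-7) + (1−p)·7 = p·(-3) + (1−p)·0 ⟹ 7 + (-14)p = 0 + (-3)p ⟹ p = 7/11.
Firm 1 indifferent between a1 and a2: q·(-1) + (1−q)·(-7) = q·(-5) + (1−q)·(-3) ⟹ (-7) + 6q = (-3) + (-2)q ⟹ q = 1/2.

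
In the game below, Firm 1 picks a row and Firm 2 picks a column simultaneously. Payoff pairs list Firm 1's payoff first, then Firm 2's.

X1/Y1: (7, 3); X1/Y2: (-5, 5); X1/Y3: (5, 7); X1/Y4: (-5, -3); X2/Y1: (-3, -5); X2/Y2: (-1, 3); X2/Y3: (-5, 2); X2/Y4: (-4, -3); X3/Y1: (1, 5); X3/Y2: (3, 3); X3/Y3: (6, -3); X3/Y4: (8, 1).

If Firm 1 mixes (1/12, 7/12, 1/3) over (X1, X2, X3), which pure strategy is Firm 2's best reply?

Firm 2's best reply maximizes expected payoff against the mix.
Y1: (1/12)·3 + (7/12)·(-5) + (1/3)·5 = -1
Y2: (1/12)·5 + (7/12)·3 + (1/3)·3 = 19/6
Y3: (1/12)·7 + (7/12)·2 + (1/3)·(-3) = 3/4
Y4: (1/12)·(-3) + (7/12)·(-3) + (1/3)·1 = -5/3
Highest expected payoff is 19/6, from Y2.

Y2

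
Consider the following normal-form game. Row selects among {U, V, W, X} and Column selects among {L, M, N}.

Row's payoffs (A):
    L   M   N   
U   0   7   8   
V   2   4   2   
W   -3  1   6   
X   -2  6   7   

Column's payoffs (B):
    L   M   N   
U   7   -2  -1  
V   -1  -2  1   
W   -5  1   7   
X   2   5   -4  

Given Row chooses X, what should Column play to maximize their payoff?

With Row fixed at X, Column's payoffs are: L → 2, M → 5, N → -4.
The maximum is 5, achieved by M.

M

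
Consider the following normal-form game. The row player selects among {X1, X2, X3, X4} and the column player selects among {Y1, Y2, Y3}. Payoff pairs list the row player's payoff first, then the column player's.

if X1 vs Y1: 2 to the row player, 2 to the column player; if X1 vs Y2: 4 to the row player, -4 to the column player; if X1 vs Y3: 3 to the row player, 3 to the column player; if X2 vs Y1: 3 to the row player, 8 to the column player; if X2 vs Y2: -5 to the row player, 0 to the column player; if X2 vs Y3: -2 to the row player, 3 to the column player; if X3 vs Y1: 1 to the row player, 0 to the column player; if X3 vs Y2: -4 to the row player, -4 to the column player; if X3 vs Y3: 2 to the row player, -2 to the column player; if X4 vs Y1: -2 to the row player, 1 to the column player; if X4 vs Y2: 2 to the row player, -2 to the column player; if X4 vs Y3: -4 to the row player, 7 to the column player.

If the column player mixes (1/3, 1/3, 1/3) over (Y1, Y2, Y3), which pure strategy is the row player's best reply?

The row player's best reply maximizes expected payoff against the mix.
X1: (1/3)·2 + (1/3)·4 + (1/3)·3 = 3
X2: (1/3)·3 + (1/3)·(-5) + (1/3)·(-2) = -4/3
X3: (1/3)·1 + (1/3)·(-4) + (1/3)·2 = -1/3
X4: (1/3)·(-2) + (1/3)·2 + (1/3)·(-4) = -4/3
Highest expected payoff is 3, from X1.

X1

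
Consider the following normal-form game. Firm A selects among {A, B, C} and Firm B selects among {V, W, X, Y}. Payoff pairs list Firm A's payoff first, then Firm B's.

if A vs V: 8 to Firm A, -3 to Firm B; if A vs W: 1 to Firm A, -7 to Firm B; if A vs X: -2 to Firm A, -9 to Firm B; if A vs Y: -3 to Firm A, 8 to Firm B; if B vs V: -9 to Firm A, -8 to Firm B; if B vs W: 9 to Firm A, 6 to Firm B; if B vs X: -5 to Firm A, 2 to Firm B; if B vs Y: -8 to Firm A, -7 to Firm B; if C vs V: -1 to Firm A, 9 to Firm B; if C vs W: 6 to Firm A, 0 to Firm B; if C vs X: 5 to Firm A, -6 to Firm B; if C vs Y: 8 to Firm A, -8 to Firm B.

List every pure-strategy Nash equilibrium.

Find each player's best response to every opponent strategy; NE are the intersections.
Firm A's best responses — vs V: A (payoff 8); vs W: B (payoff 9); vs X: C (payoff 5); vs Y: C (payoff 8).
Firm B's best responses — vs A: Y (payoff 8); vs B: W (payoff 6); vs C: V (payoff 9).
The only mutual best response is (B, W); neither player gains by switching there.

(B, W)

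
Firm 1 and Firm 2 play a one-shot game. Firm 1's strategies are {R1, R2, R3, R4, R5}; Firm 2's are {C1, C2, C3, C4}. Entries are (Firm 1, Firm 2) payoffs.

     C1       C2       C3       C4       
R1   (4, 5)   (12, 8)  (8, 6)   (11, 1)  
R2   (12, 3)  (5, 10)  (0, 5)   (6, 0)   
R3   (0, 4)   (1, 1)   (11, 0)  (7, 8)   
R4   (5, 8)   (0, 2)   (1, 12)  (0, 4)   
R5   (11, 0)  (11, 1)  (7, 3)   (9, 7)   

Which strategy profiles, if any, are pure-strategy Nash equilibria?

(R1, C2)

Find each player's best response to every opponent strategy; NE are the intersections.
Firm 1's best responses — vs C1: R2 (payoff 12); vs C2: R1 (payoff 12); vs C3: R3 (payoff 11); vs C4: R1 (payoff 11).
Firm 2's best responses — vs R1: C2 (payoff 8); vs R2: C2 (payoff 10); vs R3: C4 (payoff 8); vs R4: C3 (payoff 12); vs R5: C4 (payoff 7).
The only mutual best response is (R1, C2); neither player gains by switching there.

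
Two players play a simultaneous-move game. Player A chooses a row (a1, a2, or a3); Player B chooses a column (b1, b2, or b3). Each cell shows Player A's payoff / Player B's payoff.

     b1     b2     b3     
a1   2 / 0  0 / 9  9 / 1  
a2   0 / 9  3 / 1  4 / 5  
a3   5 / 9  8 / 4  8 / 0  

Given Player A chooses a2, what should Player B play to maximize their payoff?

With Player A fixed at a2, Player B's payoffs are: b1 → 9, b2 → 1, b3 → 5.
The maximum is 9, achieved by b1.

b1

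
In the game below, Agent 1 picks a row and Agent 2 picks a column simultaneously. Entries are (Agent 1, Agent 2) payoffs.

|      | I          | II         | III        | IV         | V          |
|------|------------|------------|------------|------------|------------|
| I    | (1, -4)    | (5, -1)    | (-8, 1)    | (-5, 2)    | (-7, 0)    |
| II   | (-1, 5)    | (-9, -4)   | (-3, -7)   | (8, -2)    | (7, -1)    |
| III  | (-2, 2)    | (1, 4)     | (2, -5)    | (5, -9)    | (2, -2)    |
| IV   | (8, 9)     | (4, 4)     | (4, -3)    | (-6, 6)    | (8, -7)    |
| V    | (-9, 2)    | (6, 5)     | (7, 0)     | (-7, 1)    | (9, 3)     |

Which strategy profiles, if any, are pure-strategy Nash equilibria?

A profile is a Nash equilibrium when each player is best-responding to the other.
Agent 1's best responses — vs I: IV (payoff 8); vs II: V (payoff 6); vs III: V (payoff 7); vs IV: II (payoff 8); vs V: V (payoff 9).
Agent 2's best responses — vs I: IV (payoff 2); vs II: I (payoff 5); vs III: II (payoff 4); vs IV: I (payoff 9); vs V: II (payoff 5).
Mutual best responses occur at (IV, I) and (V, II); at each, neither player gains by switching.

(IV, I) and (V, II)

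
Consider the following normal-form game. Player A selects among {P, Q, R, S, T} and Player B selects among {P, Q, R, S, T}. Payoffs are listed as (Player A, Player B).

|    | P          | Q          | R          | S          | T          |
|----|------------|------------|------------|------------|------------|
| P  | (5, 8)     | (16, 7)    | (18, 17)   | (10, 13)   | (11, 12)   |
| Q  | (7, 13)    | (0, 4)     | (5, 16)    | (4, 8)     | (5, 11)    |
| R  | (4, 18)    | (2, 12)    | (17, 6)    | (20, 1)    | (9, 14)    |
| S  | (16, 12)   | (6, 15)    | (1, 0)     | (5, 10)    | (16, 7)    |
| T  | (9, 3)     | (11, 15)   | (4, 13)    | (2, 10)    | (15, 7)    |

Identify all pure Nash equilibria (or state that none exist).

Find each player's best response to every opponent strategy; NE are the intersections.
Player A's best responses — vs P: S (payoff 16); vs Q: P (payoff 16); vs R: P (payoff 18); vs S: R (payoff 20); vs T: S (payoff 16).
Player B's best responses — vs P: R (payoff 17); vs Q: R (payoff 16); vs R: P (payoff 18); vs S: Q (payoff 15); vs T: Q (payoff 15).
The only mutual best response is (P, R); neither player gains by switching there.

(P, R)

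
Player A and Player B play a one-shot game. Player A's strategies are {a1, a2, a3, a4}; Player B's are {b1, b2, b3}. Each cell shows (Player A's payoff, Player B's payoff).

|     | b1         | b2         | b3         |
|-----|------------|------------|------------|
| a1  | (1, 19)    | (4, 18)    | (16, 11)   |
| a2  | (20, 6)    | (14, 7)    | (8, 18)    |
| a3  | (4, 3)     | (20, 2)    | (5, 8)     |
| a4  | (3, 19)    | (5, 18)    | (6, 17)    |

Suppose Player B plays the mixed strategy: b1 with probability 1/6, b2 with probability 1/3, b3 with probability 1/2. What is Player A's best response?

a2

Compute Player A's expected payoff from each pure strategy against the given mix.
a1: (1/6)·1 + (1/3)·4 + (1/2)·16 = 19/2
a2: (1/6)·20 + (1/3)·14 + (1/2)·8 = 12
a3: (1/6)·4 + (1/3)·20 + (1/2)·5 = 59/6
a4: (1/6)·3 + (1/3)·5 + (1/2)·6 = 31/6
Highest expected payoff is 12, from a2.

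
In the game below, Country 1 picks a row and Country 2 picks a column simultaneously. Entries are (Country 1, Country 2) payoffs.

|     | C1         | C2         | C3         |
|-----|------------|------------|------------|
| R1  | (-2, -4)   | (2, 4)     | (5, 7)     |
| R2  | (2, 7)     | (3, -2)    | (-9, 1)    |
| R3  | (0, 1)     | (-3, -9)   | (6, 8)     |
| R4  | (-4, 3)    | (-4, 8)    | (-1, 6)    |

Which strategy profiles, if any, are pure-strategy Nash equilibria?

(R2, C1) and (R3, C3)

Find each player's best response to every opponent strategy; NE are the intersections.
Country 1's best responses — vs C1: R2 (payoff 2); vs C2: R2 (payoff 3); vs C3: R3 (payoff 6).
Country 2's best responses — vs R1: C3 (payoff 7); vs R2: C1 (payoff 7); vs R3: C3 (payoff 8); vs R4: C2 (payoff 8).
Mutual best responses occur at (R2, C1) and (R3, C3); at each, neither player gains by switching.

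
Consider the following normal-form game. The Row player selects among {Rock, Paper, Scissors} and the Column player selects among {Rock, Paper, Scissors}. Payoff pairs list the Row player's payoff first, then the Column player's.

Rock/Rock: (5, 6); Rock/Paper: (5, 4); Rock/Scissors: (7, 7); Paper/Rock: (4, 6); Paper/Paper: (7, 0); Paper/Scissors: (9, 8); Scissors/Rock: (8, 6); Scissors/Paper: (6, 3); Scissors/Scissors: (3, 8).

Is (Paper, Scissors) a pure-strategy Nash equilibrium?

Holding the Column player at Scissors: the Row player gets 9 from Paper, versus 7 from Rock, 3 from Scissors. No profitable deviation for the Row player.
Holding the Row player at Paper: the Column player gets 8 from Scissors, versus 6 from Rock, 0 from Paper. No profitable deviation for the Column player either.

Yes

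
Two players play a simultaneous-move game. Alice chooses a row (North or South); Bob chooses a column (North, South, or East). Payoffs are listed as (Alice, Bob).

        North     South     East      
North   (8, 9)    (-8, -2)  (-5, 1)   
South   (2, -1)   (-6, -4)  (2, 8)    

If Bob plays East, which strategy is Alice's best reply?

South

With Bob fixed at East, Alice's payoffs are: North → -5, South → 2.
The maximum is 2, achieved by South.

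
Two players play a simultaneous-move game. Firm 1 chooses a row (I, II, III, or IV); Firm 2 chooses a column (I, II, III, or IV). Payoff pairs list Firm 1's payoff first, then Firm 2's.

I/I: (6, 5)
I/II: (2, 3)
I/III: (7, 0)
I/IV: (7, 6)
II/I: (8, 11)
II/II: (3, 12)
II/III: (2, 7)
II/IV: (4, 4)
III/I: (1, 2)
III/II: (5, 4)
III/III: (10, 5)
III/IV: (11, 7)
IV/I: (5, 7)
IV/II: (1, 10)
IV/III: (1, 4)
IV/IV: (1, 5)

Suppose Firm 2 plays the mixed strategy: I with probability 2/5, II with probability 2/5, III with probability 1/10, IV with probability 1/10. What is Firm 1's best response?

Compute Firm 1's expected payoff from each pure strategy against the given mix.
I: (2/5)·6 + (2/5)·2 + (1/10)·7 + (1/10)·7 = 23/5
II: (2/5)·8 + (2/5)·3 + (1/10)·2 + (1/10)·4 = 5
III: (2/5)·1 + (2/5)·5 + (1/10)·10 + (1/10)·11 = 9/2
IV: (2/5)·5 + (2/5)·1 + (1/10)·1 + (1/10)·1 = 13/5
Highest expected payoff is 5, from II.

II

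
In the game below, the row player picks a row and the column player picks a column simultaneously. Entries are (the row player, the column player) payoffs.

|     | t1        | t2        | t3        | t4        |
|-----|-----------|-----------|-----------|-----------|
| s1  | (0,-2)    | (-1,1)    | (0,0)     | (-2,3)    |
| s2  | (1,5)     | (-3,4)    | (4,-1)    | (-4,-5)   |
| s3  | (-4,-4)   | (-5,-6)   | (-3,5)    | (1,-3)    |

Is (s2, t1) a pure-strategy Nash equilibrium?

Yes

Holding the column player at t1: the row player gets 1 from s2, versus 0 from s1, -4 from s3. No profitable deviation for the row player.
Holding the row player at s2: the column player gets 5 from t1, versus 4 from t2, -1 from t3, -5 from t4. No profitable deviation for the column player either.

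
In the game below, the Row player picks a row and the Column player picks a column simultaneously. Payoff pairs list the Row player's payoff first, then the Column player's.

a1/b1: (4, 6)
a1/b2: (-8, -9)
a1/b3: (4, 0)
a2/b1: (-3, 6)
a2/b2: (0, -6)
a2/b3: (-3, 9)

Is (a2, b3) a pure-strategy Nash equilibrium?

No

Holding the Column player at b3: the Row player gets -3 from a2 but could get 4 by switching to a1. The Row player has a profitable deviation.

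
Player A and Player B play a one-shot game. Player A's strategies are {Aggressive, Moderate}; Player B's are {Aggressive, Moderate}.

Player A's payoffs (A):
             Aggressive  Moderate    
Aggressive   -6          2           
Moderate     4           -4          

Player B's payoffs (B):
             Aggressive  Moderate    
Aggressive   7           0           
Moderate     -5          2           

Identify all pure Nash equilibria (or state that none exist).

Check mutual best responses: a cell is a NE iff neither player can gain by unilaterally deviating.
Player A's best responses — vs Aggressive: Moderate (payoff 4); vs Moderate: Aggressive (payoff 2).
Player B's best responses — vs Aggressive: Aggressive (payoff 7); vs Moderate: Moderate (payoff 2).
No cell has both players best-responding. For instance, Player A's best reply to Moderate is Aggressive, but against Aggressive Player B prefers Aggressive over Moderate.

None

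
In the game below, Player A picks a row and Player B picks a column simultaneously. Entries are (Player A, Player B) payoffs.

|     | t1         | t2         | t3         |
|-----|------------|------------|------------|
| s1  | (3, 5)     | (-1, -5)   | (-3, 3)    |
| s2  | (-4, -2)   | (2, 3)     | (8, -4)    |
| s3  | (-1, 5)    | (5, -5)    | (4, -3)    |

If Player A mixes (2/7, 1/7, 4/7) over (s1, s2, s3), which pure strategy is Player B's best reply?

t1

Compute Player B's expected payoff from each pure strategy against the given mix.
t1: (2/7)·5 + (1/7)·(-2) + (4/7)·5 = 4
t2: (2/7)·(-5) + (1/7)·3 + (4/7)·(-5) = -27/7
t3: (2/7)·3 + (1/7)·(-4) + (4/7)·(-3) = -10/7
Highest expected payoff is 4, from t1.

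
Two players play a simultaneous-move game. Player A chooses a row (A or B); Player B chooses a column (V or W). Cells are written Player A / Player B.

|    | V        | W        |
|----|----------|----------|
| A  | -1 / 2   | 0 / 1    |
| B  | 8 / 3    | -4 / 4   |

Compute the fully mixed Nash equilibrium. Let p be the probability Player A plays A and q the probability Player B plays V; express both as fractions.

Each player's mixing probability is pinned down by making the *other* player indifferent.
Player B indifferent between V and W: p·2 + (1−p)·3 = p·1 + (1−p)·4 ⟹ 3 + (-1)p = 4 + (-3)p ⟹ p = 1/2.
Player A indifferent between A and B: q·(-1) + (1−q)·0 = q·8 + (1−q)·(-4) ⟹ 0 + (-1)q = (-4) + 12q ⟹ q = 4/13.

p = 1/2, q = 4/13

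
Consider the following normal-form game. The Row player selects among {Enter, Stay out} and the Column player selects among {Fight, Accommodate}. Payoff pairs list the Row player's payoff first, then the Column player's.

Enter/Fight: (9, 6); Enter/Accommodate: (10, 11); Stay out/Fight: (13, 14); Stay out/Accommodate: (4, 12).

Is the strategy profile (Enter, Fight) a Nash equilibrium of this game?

Holding the Column player at Fight: the Row player gets 9 from Enter but could get 13 by switching to Stay out. The Row player has a profitable deviation.

No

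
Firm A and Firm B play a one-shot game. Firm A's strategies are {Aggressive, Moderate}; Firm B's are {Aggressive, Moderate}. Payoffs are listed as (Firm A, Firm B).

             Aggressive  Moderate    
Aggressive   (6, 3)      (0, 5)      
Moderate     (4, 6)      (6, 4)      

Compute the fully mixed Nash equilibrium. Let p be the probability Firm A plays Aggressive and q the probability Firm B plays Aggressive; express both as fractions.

In a mixed NE each player is indifferent between their pure strategies, so the opponent's mix sets the indifference.
Firm B indifferent between Aggressive and Moderate: p·3 + (1−p)·6 = p·5 + (1−p)·4 ⟹ 6 + (-3)p = 4 + 1p ⟹ p = 1/2.
Firm A indifferent between Aggressive and Moderate: q·6 + (1−q)·0 = q·4 + (1−q)·6 ⟹ 0 + 6q = 6 + (-2)q ⟹ q = 3/4.

p = 1/2, q = 3/4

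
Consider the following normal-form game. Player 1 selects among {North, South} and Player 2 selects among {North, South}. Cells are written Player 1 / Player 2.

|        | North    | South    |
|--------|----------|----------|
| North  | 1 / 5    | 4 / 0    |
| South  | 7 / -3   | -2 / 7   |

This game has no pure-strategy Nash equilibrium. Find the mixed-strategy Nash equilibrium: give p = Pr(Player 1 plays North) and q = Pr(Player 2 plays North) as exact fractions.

p = 2/3, q = 1/2

In a mixed NE each player is indifferent between their pure strategies, so the opponent's mix sets the indifference.
Player 2 indifferent between North and South: p·5 + (1−p)·(-3) = p·0 + (1−p)·7 ⟹ (-3) + 8p = 7 + (-7)p ⟹ p = 2/3.
Player 1 indifferent between North and South: q·1 + (1−q)·4 = q·7 + (1−q)·(-2) ⟹ 4 + (-3)q = (-2) + 9q ⟹ q = 1/2.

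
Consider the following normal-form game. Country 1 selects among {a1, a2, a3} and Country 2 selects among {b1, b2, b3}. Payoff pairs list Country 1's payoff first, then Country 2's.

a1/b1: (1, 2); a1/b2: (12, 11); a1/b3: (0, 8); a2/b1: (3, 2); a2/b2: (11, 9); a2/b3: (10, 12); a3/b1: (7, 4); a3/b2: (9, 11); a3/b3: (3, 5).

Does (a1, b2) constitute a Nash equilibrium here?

Yes

Holding Country 2 at b2: Country 1 gets 12 from a1, versus 11 from a2, 9 from a3. No profitable deviation for Country 1.
Holding Country 1 at a1: Country 2 gets 11 from b2, versus 2 from b1, 8 from b3. No profitable deviation for Country 2 either.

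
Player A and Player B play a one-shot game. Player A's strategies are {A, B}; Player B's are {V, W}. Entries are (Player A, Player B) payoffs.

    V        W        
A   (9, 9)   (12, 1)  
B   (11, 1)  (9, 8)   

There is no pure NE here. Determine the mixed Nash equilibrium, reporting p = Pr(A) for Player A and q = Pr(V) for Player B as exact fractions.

p = 7/15, q = 3/5

In a mixed NE each player is indifferent between their pure strategies, so the opponent's mix sets the indifference.
Player B indifferent between V and W: p·9 + (1−p)·1 = p·1 + (1−p)·8 ⟹ 1 + 8p = 8 + (-7)p ⟹ p = 7/15.
Player A indifferent between A and B: q·9 + (1−q)·12 = q·11 + (1−q)·9 ⟹ 12 + (-3)q = 9 + 2q ⟹ q = 3/5.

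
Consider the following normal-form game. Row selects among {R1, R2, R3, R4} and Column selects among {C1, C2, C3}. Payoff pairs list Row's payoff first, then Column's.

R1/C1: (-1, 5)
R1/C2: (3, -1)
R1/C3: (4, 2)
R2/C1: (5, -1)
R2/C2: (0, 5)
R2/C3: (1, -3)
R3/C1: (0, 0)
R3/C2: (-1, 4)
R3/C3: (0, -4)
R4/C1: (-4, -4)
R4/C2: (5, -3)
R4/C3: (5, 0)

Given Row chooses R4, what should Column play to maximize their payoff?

C3

With Row fixed at R4, Column's payoffs are: C1 → -4, C2 → -3, C3 → 0.
The maximum is 0, achieved by C3.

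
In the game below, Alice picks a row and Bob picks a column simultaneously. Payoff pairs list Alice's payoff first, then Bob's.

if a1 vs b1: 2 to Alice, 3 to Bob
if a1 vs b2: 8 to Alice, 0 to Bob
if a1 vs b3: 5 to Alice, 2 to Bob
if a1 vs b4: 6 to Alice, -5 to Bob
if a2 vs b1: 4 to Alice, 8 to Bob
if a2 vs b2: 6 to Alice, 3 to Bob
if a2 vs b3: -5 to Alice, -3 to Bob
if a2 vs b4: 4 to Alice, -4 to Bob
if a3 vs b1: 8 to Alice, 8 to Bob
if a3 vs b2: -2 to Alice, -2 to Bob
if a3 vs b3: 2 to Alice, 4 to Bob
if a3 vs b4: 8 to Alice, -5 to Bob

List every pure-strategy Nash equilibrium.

(a3, b1)

A profile is a Nash equilibrium when each player is best-responding to the other.
Alice's best responses — vs b1: a3 (payoff 8); vs b2: a1 (payoff 8); vs b3: a1 (payoff 5); vs b4: a3 (payoff 8).
Bob's best responses — vs a1: b1 (payoff 3); vs a2: b1 (payoff 8); vs a3: b1 (payoff 8).
The only mutual best response is (a3, b1); neither player gains by switching there.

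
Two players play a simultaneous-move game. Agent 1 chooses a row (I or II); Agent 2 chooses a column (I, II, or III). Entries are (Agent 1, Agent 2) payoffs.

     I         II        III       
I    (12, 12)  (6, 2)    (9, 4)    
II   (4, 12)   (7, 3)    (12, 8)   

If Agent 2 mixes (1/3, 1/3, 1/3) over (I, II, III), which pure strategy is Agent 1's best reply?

Agent 1's best reply maximizes expected payoff against the mix.
I: (1/3)·12 + (1/3)·6 + (1/3)·9 = 9
II: (1/3)·4 + (1/3)·7 + (1/3)·12 = 23/3
Highest expected payoff is 9, from I.

I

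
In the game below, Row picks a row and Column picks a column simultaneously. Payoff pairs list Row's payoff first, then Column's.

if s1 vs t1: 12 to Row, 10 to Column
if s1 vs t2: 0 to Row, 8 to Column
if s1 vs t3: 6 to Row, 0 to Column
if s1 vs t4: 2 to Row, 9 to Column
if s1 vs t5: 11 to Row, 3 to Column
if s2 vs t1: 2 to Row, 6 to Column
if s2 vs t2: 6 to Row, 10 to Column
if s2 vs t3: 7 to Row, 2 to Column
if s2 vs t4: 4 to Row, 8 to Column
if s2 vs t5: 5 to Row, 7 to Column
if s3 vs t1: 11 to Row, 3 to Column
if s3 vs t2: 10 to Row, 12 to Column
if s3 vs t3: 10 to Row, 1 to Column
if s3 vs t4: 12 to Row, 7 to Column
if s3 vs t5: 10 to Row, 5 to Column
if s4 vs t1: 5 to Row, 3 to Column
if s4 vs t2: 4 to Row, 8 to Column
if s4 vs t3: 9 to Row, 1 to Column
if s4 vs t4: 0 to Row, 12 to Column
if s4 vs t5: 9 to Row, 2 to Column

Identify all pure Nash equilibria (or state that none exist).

(s1, t1) and (s3, t2)

Check mutual best responses: a cell is a NE iff neither player can gain by unilaterally deviating.
Row's best responses — vs t1: s1 (payoff 12); vs t2: s3 (payoff 10); vs t3: s3 (payoff 10); vs t4: s3 (payoff 12); vs t5: s1 (payoff 11).
Column's best responses — vs s1: t1 (payoff 10); vs s2: t2 (payoff 10); vs s3: t2 (payoff 12); vs s4: t4 (payoff 12).
Mutual best responses occur at (s1, t1) and (s3, t2); at each, neither player gains by switching.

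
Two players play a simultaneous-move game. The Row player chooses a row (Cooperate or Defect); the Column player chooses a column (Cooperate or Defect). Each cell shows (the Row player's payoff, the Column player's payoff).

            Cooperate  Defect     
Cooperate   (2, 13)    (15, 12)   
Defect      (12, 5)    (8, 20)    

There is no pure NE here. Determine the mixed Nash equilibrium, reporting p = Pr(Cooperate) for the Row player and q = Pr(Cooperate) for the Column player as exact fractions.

p = 15/16, q = 7/17

Each player's mixing probability is pinned down by making the *other* player indifferent.
The Column player indifferent between Cooperate and Defect: p·13 + (1−p)·5 = p·12 + (1−p)·20 ⟹ 5 + 8p = 20 + (-8)p ⟹ p = 15/16.
The Row player indifferent between Cooperate and Defect: q·2 + (1−q)·15 = q·12 + (1−q)·8 ⟹ 15 + (-13)q = 8 + 4q ⟹ q = 7/17.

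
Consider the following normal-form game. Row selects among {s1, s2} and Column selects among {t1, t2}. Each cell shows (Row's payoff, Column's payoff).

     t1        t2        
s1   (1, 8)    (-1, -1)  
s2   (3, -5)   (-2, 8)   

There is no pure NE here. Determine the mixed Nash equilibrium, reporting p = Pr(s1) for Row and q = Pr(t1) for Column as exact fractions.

Each player's mixing probability is pinned down by making the *other* player indifferent.
Column indifferent between t1 and t2: p·8 + (1−p)·(-5) = p·(-1) + (1−p)·8 ⟹ (-5) + 13p = 8 + (-9)p ⟹ p = 13/22.
Row indifferent between s1 and s2: q·1 + (1−q)·(-1) = q·3 + (1−q)·(-2) ⟹ (-1) + 2q = (-2) + 5q ⟹ q = 1/3.

p = 13/22, q = 1/3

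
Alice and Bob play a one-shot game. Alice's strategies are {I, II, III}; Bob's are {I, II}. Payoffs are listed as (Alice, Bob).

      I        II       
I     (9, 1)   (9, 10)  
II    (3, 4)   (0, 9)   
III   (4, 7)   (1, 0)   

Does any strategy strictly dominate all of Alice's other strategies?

A strategy is strictly dominant if it gives Alice a strictly higher payoff than every other strategy, against every choice by the opponent.
I strictly dominates: vs I: 9 > each of {3, 4}; vs II: 9 > each of {0, 1}.

I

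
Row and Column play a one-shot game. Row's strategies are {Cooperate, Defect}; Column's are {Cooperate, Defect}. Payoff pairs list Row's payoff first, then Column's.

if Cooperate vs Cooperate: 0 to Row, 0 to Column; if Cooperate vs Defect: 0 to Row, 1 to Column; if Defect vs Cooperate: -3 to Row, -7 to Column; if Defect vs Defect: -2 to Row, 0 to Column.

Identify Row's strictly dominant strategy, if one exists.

A strategy is strictly dominant if it gives Row a strictly higher payoff than every other strategy, against every choice by the opponent.
Cooperate strictly dominates: vs Cooperate: 0 > -3; vs Defect: 0 > -2.

Cooperate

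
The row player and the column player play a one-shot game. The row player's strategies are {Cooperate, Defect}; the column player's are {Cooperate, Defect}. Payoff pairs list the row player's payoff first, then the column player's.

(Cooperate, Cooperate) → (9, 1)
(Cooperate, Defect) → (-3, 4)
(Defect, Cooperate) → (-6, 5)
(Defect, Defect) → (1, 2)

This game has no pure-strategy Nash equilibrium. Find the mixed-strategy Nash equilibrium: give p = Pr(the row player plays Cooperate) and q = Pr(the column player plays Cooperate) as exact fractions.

p = 1/2, q = 4/19

In a mixed NE each player is indifferent between their pure strategies, so the opponent's mix sets the indifference.
The column player indifferent between Cooperate and Defect: p·1 + (1−p)·5 = p·4 + (1−p)·2 ⟹ 5 + (-4)p = 2 + 2p ⟹ p = 1/2.
The row player indifferent between Cooperate and Defect: q·9 + (1−q)·(-3) = q·(-6) + (1−q)·1 ⟹ (-3) + 12q = 1 + (-7)q ⟹ q = 4/19.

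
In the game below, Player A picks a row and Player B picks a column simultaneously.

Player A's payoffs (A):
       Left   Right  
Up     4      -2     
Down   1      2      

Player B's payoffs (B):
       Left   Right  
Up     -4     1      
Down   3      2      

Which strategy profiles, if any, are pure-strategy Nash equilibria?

A profile is a Nash equilibrium when each player is best-responding to the other.
Player A's best responses — vs Left: Up (payoff 4); vs Right: Down (payoff 2).
Player B's best responses — vs Up: Right (payoff 1); vs Down: Left (payoff 3).
No cell has both players best-responding. For instance, Player A's best reply to Left is Up, but against Up Player B prefers Right over Left.

No pure-strategy Nash equilibrium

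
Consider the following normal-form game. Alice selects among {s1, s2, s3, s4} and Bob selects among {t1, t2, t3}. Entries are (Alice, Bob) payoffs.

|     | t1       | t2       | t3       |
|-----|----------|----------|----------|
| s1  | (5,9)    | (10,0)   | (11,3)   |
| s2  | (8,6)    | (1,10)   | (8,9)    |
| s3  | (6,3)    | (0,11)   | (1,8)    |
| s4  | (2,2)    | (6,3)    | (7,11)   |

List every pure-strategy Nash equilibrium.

Find each player's best response to every opponent strategy; NE are the intersections.
Alice's best responses — vs t1: s2 (payoff 8); vs t2: s1 (payoff 10); vs t3: s1 (payoff 11).
Bob's best responses — vs s1: t1 (payoff 9); vs s2: t2 (payoff 10); vs s3: t2 (payoff 11); vs s4: t3 (payoff 11).
No cell has both players best-responding. For instance, Alice's best reply to t1 is s2, but against s2 Bob prefers t2 over t1.

No pure-strategy Nash equilibrium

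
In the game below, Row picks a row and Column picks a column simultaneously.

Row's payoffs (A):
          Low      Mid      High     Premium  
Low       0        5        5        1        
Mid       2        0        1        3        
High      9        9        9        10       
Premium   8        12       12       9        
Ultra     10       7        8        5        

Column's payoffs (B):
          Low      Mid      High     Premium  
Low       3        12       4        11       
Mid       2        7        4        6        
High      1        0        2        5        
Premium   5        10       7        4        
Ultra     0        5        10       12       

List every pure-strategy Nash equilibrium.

Check mutual best responses: a cell is a NE iff neither player can gain by unilaterally deviating.
Row's best responses — vs Low: Ultra (payoff 10); vs Mid: Premium (payoff 12); vs High: Premium (payoff 12); vs Premium: High (payoff 10).
Column's best responses — vs Low: Mid (payoff 12); vs Mid: Mid (payoff 7); vs High: Premium (payoff 5); vs Premium: Mid (payoff 10); vs Ultra: Premium (payoff 12).
Mutual best responses occur at (High, Premium) and (Premium, Mid); at each, neither player gains by switching.

(High, Premium) and (Premium, Mid)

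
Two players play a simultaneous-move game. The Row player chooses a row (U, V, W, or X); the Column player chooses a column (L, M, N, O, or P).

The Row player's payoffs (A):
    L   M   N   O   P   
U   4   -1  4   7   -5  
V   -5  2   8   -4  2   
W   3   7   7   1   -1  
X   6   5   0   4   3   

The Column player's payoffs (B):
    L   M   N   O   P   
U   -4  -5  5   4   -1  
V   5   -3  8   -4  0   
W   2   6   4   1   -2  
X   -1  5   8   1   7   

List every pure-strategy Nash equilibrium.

(V, N) and (W, M)

Check mutual best responses: a cell is a NE iff neither player can gain by unilaterally deviating.
The Row player's best responses — vs L: X (payoff 6); vs M: W (payoff 7); vs N: V (payoff 8); vs O: U (payoff 7); vs P: X (payoff 3).
The Column player's best responses — vs U: N (payoff 5); vs V: N (payoff 8); vs W: M (payoff 6); vs X: N (payoff 8).
Mutual best responses occur at (V, N) and (W, M); at each, neither player gains by switching.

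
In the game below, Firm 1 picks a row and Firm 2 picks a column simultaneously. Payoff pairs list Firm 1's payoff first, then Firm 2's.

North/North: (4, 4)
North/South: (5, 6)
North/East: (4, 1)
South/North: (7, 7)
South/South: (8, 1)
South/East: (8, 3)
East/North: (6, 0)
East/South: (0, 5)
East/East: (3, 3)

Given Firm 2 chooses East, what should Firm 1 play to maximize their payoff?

South

With Firm 2 fixed at East, Firm 1's payoffs are: North → 4, South → 8, East → 3.
The maximum is 8, achieved by South.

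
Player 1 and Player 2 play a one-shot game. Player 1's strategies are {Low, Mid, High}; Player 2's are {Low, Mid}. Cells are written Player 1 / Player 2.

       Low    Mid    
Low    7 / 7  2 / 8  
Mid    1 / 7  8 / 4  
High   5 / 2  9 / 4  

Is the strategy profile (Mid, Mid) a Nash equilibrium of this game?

No

Holding Player 2 at Mid: Player 1 gets 8 from Mid but could get 9 by switching to High. Player 1 has a profitable deviation.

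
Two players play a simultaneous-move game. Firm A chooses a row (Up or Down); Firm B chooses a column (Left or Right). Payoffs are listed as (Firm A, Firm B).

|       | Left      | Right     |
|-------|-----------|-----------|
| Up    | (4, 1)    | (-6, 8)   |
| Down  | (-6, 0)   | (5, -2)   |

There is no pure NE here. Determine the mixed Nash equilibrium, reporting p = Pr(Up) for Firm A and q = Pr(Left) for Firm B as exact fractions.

In a mixed NE each player is indifferent between their pure strategies, so the opponent's mix sets the indifference.
Firm B indifferent between Left and Right: p·1 + (1−p)·0 = p·8 + (1−p)·(-2) ⟹ 0 + 1p = (-2) + 10p ⟹ p = 2/9.
Firm A indifferent between Up and Down: q·4 + (1−q)·(-6) = q·(-6) + (1−q)·5 ⟹ (-6) + 10q = 5 + (-11)q ⟹ q = 11/21.

p = 2/9, q = 11/21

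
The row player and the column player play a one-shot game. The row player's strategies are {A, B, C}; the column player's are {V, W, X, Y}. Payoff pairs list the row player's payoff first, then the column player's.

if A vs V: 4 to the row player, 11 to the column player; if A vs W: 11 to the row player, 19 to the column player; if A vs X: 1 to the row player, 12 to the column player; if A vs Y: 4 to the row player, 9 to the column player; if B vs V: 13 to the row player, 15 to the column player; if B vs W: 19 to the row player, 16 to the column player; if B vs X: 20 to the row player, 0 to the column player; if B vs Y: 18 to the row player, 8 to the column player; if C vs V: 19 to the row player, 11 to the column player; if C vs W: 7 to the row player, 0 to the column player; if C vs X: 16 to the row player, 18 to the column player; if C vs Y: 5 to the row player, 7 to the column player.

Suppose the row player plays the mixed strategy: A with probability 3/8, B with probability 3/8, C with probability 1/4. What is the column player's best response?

W

Compute the column player's expected payoff from each pure strategy against the given mix.
V: (3/8)·11 + (3/8)·15 + (1/4)·11 = 25/2
W: (3/8)·19 + (3/8)·16 + (1/4)·0 = 105/8
X: (3/8)·12 + (3/8)·0 + (1/4)·18 = 9
Y: (3/8)·9 + (3/8)·8 + (1/4)·7 = 65/8
Highest expected payoff is 105/8, from W.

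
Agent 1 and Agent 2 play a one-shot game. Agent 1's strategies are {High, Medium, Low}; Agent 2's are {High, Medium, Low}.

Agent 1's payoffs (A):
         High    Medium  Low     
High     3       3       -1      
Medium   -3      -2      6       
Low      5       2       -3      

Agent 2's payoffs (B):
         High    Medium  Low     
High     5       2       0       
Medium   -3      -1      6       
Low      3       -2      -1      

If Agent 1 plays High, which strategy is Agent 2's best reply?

With Agent 1 fixed at High, Agent 2's payoffs are: High → 5, Medium → 2, Low → 0.
The maximum is 5, achieved by High.

High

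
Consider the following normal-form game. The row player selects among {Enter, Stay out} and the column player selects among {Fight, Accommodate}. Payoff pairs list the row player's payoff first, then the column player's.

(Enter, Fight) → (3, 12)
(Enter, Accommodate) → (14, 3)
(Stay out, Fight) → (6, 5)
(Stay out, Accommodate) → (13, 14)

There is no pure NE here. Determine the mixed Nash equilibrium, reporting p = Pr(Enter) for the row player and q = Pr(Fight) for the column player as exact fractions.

p = 1/2, q = 1/4

Each player's mixing probability is pinned down by making the *other* player indifferent.
The column player indifferent between Fight and Accommodate: p·12 + (1−p)·5 = p·3 + (1−p)·14 ⟹ 5 + 7p = 14 + (-11)p ⟹ p = 1/2.
The row player indifferent between Enter and Stay out: q·3 + (1−q)·14 = q·6 + (1−q)·13 ⟹ 14 + (-11)q = 13 + (-7)q ⟹ q = 1/4.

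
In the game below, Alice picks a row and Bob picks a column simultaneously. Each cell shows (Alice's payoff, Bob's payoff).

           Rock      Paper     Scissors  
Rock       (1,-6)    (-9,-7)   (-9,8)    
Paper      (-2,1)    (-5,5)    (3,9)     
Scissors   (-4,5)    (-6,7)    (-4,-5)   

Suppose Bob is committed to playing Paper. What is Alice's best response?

Paper

With Bob fixed at Paper, Alice's payoffs are: Rock → -9, Paper → -5, Scissors → -6.
The maximum is -5, achieved by Paper.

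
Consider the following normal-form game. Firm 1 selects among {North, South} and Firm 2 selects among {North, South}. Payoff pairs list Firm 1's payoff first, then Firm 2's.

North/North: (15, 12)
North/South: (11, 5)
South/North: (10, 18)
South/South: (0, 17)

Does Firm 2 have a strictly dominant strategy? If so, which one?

Check whether one of Firm 2's strategies beats all alternatives regardless of what the opponent does.
North strictly dominates: vs North: 12 > 5; vs South: 18 > 17.

North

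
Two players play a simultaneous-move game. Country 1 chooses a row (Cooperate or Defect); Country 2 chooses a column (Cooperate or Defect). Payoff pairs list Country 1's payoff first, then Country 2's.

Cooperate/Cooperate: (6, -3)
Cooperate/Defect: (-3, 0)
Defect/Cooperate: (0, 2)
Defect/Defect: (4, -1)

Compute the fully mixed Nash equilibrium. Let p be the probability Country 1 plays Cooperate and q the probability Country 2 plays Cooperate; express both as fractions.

p = 1/2, q = 7/13

Each player's mixing probability is pinned down by making the *other* player indifferent.
Country 2 indifferent between Cooperate and Defect: p·(-3) + (1−p)·2 = p·0 + (1−p)·(-1) ⟹ 2 + (-5)p = (-1) + 1p ⟹ p = 1/2.
Country 1 indifferent between Cooperate and Defect: q·6 + (1−q)·(-3) = q·0 + (1−q)·4 ⟹ (-3) + 9q = 4 + (-4)q ⟹ q = 7/13.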